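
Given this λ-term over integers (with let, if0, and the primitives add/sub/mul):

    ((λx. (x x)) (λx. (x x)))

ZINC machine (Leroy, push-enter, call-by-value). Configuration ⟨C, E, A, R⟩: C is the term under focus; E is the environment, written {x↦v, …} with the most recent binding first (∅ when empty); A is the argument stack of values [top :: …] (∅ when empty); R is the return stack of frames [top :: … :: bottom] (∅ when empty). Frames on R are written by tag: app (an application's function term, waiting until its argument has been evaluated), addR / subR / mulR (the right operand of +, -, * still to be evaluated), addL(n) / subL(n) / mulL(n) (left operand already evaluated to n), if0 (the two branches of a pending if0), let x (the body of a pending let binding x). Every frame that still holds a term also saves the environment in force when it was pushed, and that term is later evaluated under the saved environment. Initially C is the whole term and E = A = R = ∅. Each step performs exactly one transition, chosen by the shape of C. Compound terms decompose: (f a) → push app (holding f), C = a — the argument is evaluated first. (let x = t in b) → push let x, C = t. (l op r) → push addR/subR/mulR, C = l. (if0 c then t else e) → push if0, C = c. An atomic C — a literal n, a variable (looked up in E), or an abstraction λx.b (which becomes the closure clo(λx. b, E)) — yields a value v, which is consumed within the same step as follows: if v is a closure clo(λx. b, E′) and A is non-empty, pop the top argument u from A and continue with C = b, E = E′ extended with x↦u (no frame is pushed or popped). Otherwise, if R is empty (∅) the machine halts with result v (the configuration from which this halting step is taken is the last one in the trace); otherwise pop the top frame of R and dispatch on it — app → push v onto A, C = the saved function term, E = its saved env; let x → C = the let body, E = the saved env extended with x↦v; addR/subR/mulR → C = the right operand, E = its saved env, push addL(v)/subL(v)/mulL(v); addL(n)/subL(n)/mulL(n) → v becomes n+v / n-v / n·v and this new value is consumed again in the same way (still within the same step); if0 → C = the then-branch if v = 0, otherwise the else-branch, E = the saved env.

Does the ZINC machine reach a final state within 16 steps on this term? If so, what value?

0. [C=((λx. (x x)) (λx. (x x))) | E=∅ | A=∅ | R=∅]
1. [C=(λx. (x x)) | E=∅ | A=∅ | R=[app]]
2. [C=(λx. (x x)) | E=∅ | A=[clo(λx. (x x), ∅)] | R=∅]
3. [C=(x x) | E={x↦clo(λx. (x x), ∅)} | A=∅ | R=∅]
4. [C=x | E={x↦clo(λx. (x x), ∅)} | A=∅ | R=[app]]
5. [C=x | E={x↦clo(λx. (x x), ∅)} | A=[clo(λx. (x x), ∅)] | R=∅]
… configuration repeats with period 3 (steps 3–5 recur indefinitely) …

Answer: DIVERGES (no final state within 16 steps)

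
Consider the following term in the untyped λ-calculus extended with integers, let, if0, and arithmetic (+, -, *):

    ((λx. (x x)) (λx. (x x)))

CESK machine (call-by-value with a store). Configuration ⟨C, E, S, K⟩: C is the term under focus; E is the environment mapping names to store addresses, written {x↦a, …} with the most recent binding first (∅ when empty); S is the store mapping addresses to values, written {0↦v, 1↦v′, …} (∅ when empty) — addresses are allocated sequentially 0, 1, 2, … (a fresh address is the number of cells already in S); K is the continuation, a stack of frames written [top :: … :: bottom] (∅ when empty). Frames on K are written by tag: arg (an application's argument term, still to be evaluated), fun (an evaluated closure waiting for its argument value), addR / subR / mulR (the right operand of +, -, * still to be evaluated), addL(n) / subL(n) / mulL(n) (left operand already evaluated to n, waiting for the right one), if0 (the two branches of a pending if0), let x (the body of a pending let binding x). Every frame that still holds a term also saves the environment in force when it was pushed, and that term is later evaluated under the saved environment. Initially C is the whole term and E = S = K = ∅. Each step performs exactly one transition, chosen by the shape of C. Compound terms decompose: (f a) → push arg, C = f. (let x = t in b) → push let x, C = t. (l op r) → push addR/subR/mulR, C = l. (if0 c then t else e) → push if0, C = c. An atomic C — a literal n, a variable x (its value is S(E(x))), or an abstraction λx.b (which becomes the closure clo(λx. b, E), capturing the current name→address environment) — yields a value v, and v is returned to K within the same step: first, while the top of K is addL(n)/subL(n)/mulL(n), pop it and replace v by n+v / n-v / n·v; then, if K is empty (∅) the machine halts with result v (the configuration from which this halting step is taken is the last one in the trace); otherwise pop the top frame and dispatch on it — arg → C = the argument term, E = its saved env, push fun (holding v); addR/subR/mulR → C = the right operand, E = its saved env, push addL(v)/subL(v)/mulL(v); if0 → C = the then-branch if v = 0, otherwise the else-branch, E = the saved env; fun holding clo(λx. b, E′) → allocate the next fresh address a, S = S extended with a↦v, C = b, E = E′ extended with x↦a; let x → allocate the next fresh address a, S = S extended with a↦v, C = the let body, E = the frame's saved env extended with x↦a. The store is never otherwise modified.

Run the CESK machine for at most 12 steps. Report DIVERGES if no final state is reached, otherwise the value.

Answer: DIVERGES (no final state within 12 steps)

Execution trace:
0. ⟨C=((λx. (x x)) (λx. (x x))); E=∅; S=∅; K=∅⟩
1. ⟨C=(λx. (x x)); E=∅; S=∅; K=[arg]⟩
2. ⟨C=(λx. (x x)); E=∅; S=∅; K=[fun]⟩
3. ⟨C=(x x); E={x↦0}; S={0↦clo(λx. (x x), ∅)}; K=∅⟩
4. ⟨C=x; E={x↦0}; S={0↦clo(λx. (x x), ∅)}; K=[arg]⟩
5. ⟨C=x; E={x↦0}; S={0↦clo(λx. (x x), ∅)}; K=[fun]⟩
6. ⟨C=(x x); E={x↦1}; S={0↦clo(λx. (x x), ∅), 1↦clo(λx. (x x), ∅)}; K=∅⟩
7. ⟨C=x; E={x↦1}; S={0↦clo(λx. (x x), ∅), 1↦clo(λx. (x x), ∅)}; K=[arg]⟩
8. ⟨C=x; E={x↦1}; S={0↦clo(λx. (x x), ∅), 1↦clo(λx. (x x), ∅)}; K=[fun]⟩
9. ⟨C=(x x); E={x↦2}; S={0↦clo(λx. (x x), ∅), 1↦clo(λx. (x x), ∅), 2↦clo(λx. (x x), ∅)}; K=∅⟩
10. ⟨C=x; E={x↦2}; S={0↦clo(λx. (x x), ∅), 1↦clo(λx. (x x), ∅), 2↦clo(λx. (x x), ∅)}; K=[arg]⟩
11. ⟨C=x; E={x↦2}; S={0↦clo(λx. (x x), ∅), 1↦clo(λx. (x x), ∅), 2↦clo(λx. (x x), ∅)}; K=[fun]⟩
12. ⟨C=(x x); E={x↦3}; S={0↦clo(λx. (x x), ∅), 1↦clo(λx. (x x), ∅), 2↦clo(λx. (x x), ∅), 3↦clo(λx. (x x), ∅)}; K=∅⟩
→ 12 transitions taken and the configuration is still not final: no result within 12 steps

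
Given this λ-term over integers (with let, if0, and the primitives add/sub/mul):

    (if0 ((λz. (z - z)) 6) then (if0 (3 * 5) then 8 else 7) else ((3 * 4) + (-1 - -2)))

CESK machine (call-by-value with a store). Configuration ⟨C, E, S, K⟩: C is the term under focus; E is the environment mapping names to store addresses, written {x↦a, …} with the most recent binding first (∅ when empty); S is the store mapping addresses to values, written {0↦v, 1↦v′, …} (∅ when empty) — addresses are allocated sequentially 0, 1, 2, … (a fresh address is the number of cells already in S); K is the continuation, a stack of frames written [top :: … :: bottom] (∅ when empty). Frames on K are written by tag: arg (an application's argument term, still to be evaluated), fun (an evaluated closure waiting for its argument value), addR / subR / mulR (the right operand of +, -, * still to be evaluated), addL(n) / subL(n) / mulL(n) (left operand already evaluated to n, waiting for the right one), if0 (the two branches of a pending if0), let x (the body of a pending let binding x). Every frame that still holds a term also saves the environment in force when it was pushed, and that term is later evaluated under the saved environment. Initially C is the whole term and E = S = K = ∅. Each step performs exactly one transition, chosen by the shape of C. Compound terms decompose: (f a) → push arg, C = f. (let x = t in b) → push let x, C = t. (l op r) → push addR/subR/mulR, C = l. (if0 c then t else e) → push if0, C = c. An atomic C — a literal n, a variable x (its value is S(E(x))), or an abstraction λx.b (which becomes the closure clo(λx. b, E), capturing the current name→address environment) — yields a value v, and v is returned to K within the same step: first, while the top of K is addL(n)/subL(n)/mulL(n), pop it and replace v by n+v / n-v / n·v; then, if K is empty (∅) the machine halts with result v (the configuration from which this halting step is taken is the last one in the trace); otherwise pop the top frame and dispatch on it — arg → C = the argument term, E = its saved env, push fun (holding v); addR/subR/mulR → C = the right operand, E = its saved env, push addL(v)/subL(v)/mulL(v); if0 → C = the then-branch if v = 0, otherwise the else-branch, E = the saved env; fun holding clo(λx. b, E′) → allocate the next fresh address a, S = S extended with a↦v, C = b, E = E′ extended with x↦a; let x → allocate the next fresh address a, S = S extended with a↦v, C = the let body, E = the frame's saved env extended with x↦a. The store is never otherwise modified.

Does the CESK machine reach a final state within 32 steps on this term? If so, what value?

Answer: 7

Derivation:
step 0: <C=(if0 ((λz. (z - z)) 6) then (if0 (3 * 5) then 8 else 7) else ((3 * 4) + (-1 - -2))), E=∅, S=∅, K=∅>
step 1: <C=((λz. (z - z)) 6), E=∅, S=∅, K=[if0]>
step 2: <C=(λz. (z - z)), E=∅, S=∅, K=[arg :: if0]>
step 3: <C=6, E=∅, S=∅, K=[fun :: if0]>
step 4: <C=(z - z), E={z↦0}, S={0↦6}, K=[if0]>
step 5: <C=z, E={z↦0}, S={0↦6}, K=[subR :: if0]>
step 6: <C=z, E={z↦0}, S={0↦6}, K=[subL(6) :: if0]>
step 7: <C=(if0 (3 * 5) then 8 else 7), E=∅, S={0↦6}, K=∅>
step 8: <C=(3 * 5), E=∅, S={0↦6}, K=[if0]>
step 9: <C=3, E=∅, S={0↦6}, K=[mulR :: if0]>
step 10: <C=5, E=∅, S={0↦6}, K=[mulL(3) :: if0]>
step 11: <C=7, E=∅, S={0↦6}, K=∅>
→ final value 7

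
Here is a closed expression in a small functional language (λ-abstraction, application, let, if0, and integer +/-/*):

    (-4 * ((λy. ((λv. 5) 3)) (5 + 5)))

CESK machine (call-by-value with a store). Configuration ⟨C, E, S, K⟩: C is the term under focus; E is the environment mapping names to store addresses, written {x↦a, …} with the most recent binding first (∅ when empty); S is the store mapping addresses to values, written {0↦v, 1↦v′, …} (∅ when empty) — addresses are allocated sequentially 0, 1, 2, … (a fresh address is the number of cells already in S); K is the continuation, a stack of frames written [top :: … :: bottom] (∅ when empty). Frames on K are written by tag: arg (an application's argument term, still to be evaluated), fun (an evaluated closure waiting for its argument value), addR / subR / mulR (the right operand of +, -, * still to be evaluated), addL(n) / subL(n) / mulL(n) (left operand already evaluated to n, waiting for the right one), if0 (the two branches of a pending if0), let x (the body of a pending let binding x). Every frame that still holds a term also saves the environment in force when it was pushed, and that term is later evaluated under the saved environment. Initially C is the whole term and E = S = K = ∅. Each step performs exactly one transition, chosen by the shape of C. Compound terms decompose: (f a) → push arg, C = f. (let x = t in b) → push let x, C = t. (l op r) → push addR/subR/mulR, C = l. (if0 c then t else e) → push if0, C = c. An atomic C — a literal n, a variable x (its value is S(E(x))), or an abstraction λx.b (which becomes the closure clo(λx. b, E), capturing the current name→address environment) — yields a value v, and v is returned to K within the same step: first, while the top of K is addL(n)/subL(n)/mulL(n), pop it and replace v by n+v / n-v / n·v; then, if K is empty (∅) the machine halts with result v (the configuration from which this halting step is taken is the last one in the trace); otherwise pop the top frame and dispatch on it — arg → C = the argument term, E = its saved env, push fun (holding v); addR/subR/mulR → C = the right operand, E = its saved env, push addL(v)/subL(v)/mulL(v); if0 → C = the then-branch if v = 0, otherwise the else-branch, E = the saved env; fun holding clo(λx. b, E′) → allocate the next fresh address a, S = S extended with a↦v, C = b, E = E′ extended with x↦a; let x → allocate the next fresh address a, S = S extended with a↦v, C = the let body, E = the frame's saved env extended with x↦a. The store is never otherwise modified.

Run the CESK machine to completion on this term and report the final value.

Answer: -20

Derivation:
t=0: [C=(-4 * ((λy. ((λv. 5) 3)) (5 + 5))) | E=∅ | S=∅ | K=∅]
t=1: [C=-4 | E=∅ | S=∅ | K=[mulR]]
t=2: [C=((λy. ((λv. 5) 3)) (5 + 5)) | E=∅ | S=∅ | K=[mulL(-4)]]
t=3: [C=(λy. ((λv. 5) 3)) | E=∅ | S=∅ | K=[arg :: mulL(-4)]]
t=4: [C=(5 + 5) | E=∅ | S=∅ | K=[fun :: mulL(-4)]]
t=5: [C=5 | E=∅ | S=∅ | K=[addR :: fun :: mulL(-4)]]
t=6: [C=5 | E=∅ | S=∅ | K=[addL(5) :: fun :: mulL(-4)]]
t=7: [C=((λv. 5) 3) | E={y↦0} | S={0↦10} | K=[mulL(-4)]]
t=8: [C=(λv. 5) | E={y↦0} | S={0↦10} | K=[arg :: mulL(-4)]]
t=9: [C=3 | E={y↦0} | S={0↦10} | K=[fun :: mulL(-4)]]
t=10: [C=5 | E={v↦1, y↦0} | S={0↦10, 1↦3} | K=[mulL(-4)]]
→ final value -20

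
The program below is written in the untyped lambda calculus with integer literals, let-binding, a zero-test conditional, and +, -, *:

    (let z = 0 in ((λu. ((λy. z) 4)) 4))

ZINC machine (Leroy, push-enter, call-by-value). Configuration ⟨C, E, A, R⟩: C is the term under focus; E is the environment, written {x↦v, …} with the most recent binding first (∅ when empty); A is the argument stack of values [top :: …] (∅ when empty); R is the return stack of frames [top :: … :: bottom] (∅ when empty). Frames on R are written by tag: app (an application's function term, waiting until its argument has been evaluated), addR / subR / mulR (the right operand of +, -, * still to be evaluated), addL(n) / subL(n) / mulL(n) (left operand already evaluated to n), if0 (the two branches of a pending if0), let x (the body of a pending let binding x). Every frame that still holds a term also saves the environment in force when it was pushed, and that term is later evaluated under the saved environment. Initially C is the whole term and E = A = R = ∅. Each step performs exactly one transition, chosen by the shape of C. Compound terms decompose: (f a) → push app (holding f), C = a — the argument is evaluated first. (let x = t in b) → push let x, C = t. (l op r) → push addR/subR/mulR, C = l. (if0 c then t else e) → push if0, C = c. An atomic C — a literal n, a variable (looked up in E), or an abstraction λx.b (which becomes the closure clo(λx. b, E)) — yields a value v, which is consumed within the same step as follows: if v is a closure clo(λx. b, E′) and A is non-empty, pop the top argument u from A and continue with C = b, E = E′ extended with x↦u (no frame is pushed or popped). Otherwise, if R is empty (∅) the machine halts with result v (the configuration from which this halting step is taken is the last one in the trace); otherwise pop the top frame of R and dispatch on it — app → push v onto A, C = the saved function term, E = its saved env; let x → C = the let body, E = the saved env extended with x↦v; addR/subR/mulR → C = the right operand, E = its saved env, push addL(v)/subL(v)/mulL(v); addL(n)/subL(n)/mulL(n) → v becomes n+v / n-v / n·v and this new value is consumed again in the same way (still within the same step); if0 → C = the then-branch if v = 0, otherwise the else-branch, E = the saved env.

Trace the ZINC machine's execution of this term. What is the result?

t=0: [C=(let z = 0 in ((λu. ((λy. z) 4)) 4)) | E=∅ | A=∅ | R=∅]
t=1: [C=0 | E=∅ | A=∅ | R=[let z]]
t=2: [C=((λu. ((λy. z) 4)) 4) | E={z↦0} | A=∅ | R=∅]
t=3: [C=4 | E={z↦0} | A=∅ | R=[app]]
t=4: [C=(λu. ((λy. z) 4)) | E={z↦0} | A=[4] | R=∅]
t=5: [C=((λy. z) 4) | E={u↦4, z↦0} | A=∅ | R=∅]
t=6: [C=4 | E={u↦4, z↦0} | A=∅ | R=[app]]
t=7: [C=(λy. z) | E={u↦4, z↦0} | A=[4] | R=∅]
t=8: [C=z | E={y↦4, u↦4, z↦0} | A=∅ | R=∅]
→ final value 0

Answer: 0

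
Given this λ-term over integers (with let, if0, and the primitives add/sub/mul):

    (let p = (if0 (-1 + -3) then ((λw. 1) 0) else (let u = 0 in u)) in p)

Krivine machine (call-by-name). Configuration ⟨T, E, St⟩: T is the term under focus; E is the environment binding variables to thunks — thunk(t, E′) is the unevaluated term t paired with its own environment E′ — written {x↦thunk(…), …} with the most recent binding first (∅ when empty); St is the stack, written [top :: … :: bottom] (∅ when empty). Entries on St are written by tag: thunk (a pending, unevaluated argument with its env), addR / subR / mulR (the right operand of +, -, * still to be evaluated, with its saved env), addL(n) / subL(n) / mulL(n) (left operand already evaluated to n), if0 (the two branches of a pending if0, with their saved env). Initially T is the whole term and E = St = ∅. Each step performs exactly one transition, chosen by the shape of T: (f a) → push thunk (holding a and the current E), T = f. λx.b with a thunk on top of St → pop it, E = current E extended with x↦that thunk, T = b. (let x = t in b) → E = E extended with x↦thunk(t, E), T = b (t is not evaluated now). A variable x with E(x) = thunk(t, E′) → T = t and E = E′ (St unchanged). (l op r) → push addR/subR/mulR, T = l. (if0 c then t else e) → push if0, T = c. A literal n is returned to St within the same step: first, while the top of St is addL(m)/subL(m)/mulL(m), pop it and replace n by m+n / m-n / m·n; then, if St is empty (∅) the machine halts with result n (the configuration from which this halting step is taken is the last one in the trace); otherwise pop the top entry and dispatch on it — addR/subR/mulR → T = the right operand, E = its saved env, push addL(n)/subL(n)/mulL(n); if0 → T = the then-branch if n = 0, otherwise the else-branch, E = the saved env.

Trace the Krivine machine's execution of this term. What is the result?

Answer: 0

Execution trace:
0. [T=(let p = (if0 (-1 + -3) then ((λw. 1) 0) else (let u = 0 in u)) in p) | E=∅ | St=∅]
1. [T=p | E={p↦thunk((if0 (-1 + -3) then ((λw. 1) 0) else (let u = 0 in u)), ∅)} | St=∅]
2. [T=(if0 (-1 + -3) then ((λw. 1) 0) else (let u = 0 in u)) | E=∅ | St=∅]
3. [T=(-1 + -3) | E=∅ | St=[if0]]
4. [T=-1 | E=∅ | St=[addR :: if0]]
5. [T=-3 | E=∅ | St=[addL(-1) :: if0]]
6. [T=(let u = 0 in u) | E=∅ | St=∅]
7. [T=u | E={u↦thunk(0, ∅)} | St=∅]
8. [T=0 | E=∅ | St=∅]
→ final value 0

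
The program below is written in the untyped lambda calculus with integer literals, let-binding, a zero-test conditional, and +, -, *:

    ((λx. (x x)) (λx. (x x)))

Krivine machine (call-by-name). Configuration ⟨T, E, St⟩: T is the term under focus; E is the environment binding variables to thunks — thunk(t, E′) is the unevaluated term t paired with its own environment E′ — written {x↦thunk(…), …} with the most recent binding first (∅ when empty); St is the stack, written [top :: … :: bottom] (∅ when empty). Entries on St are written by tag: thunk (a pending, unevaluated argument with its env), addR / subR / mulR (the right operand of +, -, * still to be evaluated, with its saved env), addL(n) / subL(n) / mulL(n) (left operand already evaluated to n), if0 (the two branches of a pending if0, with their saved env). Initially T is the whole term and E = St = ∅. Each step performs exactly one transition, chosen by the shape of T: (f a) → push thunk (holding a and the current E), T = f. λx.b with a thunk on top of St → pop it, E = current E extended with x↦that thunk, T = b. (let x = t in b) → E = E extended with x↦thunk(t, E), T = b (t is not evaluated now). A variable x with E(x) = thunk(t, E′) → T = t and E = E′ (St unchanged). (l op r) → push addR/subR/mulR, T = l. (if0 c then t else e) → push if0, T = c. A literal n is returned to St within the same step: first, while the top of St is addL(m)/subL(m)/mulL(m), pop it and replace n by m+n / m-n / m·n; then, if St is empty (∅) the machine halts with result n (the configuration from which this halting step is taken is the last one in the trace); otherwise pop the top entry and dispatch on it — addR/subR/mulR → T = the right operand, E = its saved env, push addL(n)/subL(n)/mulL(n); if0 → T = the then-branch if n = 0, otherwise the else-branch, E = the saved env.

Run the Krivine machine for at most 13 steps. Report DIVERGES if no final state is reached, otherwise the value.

Answer: DIVERGES (no final state within 13 steps)

Machine steps:
[0] ⟨T=((λx. (x x)) (λx. (x x))); E=∅; St=∅⟩
[1] ⟨T=(λx. (x x)); E=∅; St=[thunk]⟩
[2] ⟨T=(x x); E={x↦thunk((λx. (x x)), ∅)}; St=∅⟩
[3] ⟨T=x; E={x↦thunk((λx. (x x)), ∅)}; St=[thunk]⟩
[4] ⟨T=(λx. (x x)); E=∅; St=[thunk]⟩
[5] ⟨T=(x x); E={x↦thunk(x, {x↦thunk((λx. (x x)), ∅)})}; St=∅⟩
[6] ⟨T=x; E={x↦thunk(x, {x↦thunk((λx. (x x)), ∅)})}; St=[thunk]⟩
[7] ⟨T=x; E={x↦thunk((λx. (x x)), ∅)}; St=[thunk]⟩
[8] ⟨T=(λx. (x x)); E=∅; St=[thunk]⟩
[9] ⟨T=(x x); E={x↦thunk(x, {x↦thunk(x, {x↦thunk((λx. (x x)), ∅)})})}; St=∅⟩
[10] ⟨T=x; E={x↦thunk(x, {x↦thunk(x, {x↦thunk((λx. (x x)), ∅)})})}; St=[thunk]⟩
[11] ⟨T=x; E={x↦thunk(x, {x↦thunk((λx. (x x)), ∅)})}; St=[thunk]⟩
[12] ⟨T=x; E={x↦thunk((λx. (x x)), ∅)}; St=[thunk]⟩
[13] ⟨T=(λx. (x x)); E=∅; St=[thunk]⟩
→ 13 transitions taken and the configuration is still not final: no result within 13 steps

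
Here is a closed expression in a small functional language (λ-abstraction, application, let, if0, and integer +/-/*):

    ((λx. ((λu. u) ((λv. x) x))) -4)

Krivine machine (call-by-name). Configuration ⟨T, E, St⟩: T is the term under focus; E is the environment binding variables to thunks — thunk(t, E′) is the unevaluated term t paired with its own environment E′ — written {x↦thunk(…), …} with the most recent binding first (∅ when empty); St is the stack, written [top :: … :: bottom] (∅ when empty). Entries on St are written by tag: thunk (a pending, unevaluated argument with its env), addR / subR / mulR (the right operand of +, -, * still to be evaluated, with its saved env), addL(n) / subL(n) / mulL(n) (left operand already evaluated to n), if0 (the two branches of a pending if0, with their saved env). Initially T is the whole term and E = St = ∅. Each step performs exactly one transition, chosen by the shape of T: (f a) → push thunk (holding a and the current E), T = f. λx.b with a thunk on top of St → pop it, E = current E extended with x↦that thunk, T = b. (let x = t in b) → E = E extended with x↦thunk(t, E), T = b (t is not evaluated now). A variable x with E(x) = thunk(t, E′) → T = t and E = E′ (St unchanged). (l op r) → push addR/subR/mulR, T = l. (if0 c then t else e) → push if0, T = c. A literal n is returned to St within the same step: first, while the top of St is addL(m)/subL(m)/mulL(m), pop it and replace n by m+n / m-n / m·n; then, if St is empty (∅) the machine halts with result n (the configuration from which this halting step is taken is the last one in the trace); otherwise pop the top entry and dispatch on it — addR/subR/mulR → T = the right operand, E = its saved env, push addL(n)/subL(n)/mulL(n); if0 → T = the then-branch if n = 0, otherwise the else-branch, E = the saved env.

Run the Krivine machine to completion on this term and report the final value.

Answer: -4

Derivation:
step 0: [T=((λx. ((λu. u) ((λv. x) x))) -4) | E=∅ | St=∅]
step 1: [T=(λx. ((λu. u) ((λv. x) x))) | E=∅ | St=[thunk]]
step 2: [T=((λu. u) ((λv. x) x)) | E={x↦thunk(-4, ∅)} | St=∅]
step 3: [T=(λu. u) | E={x↦thunk(-4, ∅)} | St=[thunk]]
step 4: [T=u | E={u↦thunk(((λv. x) x), {x↦thunk(-4, ∅)}), x↦thunk(-4, ∅)} | St=∅]
step 5: [T=((λv. x) x) | E={x↦thunk(-4, ∅)} | St=∅]
step 6: [T=(λv. x) | E={x↦thunk(-4, ∅)} | St=[thunk]]
step 7: [T=x | E={v↦thunk(x, {x↦thunk(-4, ∅)}), x↦thunk(-4, ∅)} | St=∅]
step 8: [T=-4 | E=∅ | St=∅]
→ final value -4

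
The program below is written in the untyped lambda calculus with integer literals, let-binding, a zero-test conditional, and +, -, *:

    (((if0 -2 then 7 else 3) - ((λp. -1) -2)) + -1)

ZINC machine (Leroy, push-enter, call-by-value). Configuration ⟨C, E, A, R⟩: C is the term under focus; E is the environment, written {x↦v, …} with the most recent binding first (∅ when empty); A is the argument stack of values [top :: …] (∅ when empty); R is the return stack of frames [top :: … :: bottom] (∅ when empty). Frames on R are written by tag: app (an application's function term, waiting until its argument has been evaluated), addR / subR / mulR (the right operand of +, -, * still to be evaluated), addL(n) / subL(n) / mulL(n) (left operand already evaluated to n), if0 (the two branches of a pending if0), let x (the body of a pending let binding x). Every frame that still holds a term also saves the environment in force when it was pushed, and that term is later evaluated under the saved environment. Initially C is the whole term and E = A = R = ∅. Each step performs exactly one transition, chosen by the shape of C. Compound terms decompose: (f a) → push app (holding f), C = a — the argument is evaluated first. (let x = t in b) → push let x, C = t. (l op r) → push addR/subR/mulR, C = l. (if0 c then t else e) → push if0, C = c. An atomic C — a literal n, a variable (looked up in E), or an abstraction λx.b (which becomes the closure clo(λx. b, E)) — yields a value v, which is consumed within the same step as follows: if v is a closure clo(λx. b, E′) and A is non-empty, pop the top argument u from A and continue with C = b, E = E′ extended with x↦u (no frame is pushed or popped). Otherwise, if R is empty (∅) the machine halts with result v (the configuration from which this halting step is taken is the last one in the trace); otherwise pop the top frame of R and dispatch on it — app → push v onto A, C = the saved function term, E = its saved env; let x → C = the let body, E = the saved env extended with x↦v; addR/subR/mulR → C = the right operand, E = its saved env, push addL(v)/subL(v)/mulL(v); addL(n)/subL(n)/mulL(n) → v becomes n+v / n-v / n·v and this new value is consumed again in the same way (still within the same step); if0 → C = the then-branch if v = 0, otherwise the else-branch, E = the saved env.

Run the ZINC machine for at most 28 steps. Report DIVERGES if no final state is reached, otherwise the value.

Answer: 3

Machine steps:
step 0: <C=(((if0 -2 then 7 else 3) - ((λp. -1) -2)) + -1), E=∅, A=∅, R=∅>
step 1: <C=((if0 -2 then 7 else 3) - ((λp. -1) -2)), E=∅, A=∅, R=[addR]>
step 2: <C=(if0 -2 then 7 else 3), E=∅, A=∅, R=[subR :: addR]>
step 3: <C=-2, E=∅, A=∅, R=[if0 :: subR :: addR]>
step 4: <C=3, E=∅, A=∅, R=[subR :: addR]>
step 5: <C=((λp. -1) -2), E=∅, A=∅, R=[subL(3) :: addR]>
step 6: <C=-2, E=∅, A=∅, R=[app :: subL(3) :: addR]>
step 7: <C=(λp. -1), E=∅, A=[-2], R=[subL(3) :: addR]>
step 8: <C=-1, E={p↦-2}, A=∅, R=[subL(3) :: addR]>
step 9: <C=-1, E=∅, A=∅, R=[addL(4)]>
→ final value 3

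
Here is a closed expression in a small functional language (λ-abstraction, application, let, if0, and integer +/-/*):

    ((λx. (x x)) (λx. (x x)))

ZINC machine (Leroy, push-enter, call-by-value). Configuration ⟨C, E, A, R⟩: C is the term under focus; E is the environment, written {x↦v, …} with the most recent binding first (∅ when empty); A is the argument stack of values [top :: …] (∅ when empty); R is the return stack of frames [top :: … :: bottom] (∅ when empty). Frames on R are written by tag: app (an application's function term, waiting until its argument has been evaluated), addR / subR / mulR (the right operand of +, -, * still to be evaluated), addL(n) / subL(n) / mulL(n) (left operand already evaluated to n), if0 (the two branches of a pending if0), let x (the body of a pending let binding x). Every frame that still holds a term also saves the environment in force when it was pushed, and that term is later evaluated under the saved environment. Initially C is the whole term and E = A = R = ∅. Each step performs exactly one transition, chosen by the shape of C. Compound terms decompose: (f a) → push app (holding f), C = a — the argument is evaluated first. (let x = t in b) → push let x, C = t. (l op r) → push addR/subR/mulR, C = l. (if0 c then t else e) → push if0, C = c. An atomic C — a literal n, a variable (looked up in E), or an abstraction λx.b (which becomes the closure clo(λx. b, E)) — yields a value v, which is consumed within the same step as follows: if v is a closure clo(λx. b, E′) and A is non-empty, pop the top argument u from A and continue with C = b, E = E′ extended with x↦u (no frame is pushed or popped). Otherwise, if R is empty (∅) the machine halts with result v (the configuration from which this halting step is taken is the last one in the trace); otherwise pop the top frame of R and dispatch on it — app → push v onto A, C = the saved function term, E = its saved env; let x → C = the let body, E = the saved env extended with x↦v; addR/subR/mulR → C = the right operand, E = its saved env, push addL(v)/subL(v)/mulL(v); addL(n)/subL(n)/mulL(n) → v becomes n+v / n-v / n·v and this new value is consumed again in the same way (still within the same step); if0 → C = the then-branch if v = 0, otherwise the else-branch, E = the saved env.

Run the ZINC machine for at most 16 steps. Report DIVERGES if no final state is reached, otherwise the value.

0. <C=((λx. (x x)) (λx. (x x))), E=∅, A=∅, R=∅>
1. <C=(λx. (x x)), E=∅, A=∅, R=[app]>
2. <C=(λx. (x x)), E=∅, A=[clo(λx. (x x), ∅)], R=∅>
3. <C=(x x), E={x↦clo(λx. (x x), ∅)}, A=∅, R=∅>
4. <C=x, E={x↦clo(λx. (x x), ∅)}, A=∅, R=[app]>
5. <C=x, E={x↦clo(λx. (x x), ∅)}, A=[clo(λx. (x x), ∅)], R=∅>
… configuration repeats with period 3 (steps 3–5 recur indefinitely) …

Answer: DIVERGES (no final state within 16 steps)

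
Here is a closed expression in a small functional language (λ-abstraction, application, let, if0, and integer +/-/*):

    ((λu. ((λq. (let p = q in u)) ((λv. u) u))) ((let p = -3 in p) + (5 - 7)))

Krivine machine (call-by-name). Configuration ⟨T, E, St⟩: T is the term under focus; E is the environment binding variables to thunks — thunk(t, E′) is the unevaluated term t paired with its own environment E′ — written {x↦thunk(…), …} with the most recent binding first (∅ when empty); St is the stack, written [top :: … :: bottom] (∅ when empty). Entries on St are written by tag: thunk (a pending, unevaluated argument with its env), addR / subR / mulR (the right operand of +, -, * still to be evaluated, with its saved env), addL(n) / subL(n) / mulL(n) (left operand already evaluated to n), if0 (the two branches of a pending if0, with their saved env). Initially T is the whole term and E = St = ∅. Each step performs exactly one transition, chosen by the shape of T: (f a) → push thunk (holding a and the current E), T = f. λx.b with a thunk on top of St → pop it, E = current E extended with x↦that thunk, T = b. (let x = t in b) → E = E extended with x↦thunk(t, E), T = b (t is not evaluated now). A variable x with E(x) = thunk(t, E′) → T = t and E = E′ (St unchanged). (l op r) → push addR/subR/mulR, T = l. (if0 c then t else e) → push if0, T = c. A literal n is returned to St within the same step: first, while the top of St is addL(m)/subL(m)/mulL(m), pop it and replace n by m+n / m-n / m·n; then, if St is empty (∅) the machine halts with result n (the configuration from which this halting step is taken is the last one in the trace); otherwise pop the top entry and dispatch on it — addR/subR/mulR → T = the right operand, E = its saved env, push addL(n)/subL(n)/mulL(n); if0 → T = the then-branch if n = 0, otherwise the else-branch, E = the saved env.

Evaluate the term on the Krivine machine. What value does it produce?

step 0: [T=((λu. ((λq. (let p = q in u)) ((λv. u) u))) ((let p = -3 in p) + (5 - 7))) | E=∅ | St=∅]
step 1: [T=(λu. ((λq. (let p = q in u)) ((λv. u) u))) | E=∅ | St=[thunk]]
step 2: [T=((λq. (let p = q in u)) ((λv. u) u)) | E={u↦thunk(((let p = -3 in p) + (5 - 7)), ∅)} | St=∅]
step 3: [T=(λq. (let p = q in u)) | E={u↦thunk(((let p = -3 in p) + (5 - 7)), ∅)} | St=[thunk]]
step 4: [T=(let p = q in u) | E={q↦thunk(((λv. u) u), {u↦thunk(((let p = -3 in p) + (5 - 7)), ∅)}), u↦thunk(((let p = -3 in p) + (5 - 7)), ∅)} | St=∅]
step 5: [T=u | E={p↦thunk(q, {q↦thunk(((λv. u) u), {u↦thunk(((let p = -3 in p) + (5 - 7)), ∅)}), u↦thunk(((let p = -3 in p) + (5 - 7)), ∅)}), q↦thunk(((λv. u) u), {u↦thunk(((let p = -3 in p) + (5 - 7)), ∅)}), u↦thunk(((let p = -3 in p) + (5 - 7)), ∅)} | St=∅]
step 6: [T=((let p = -3 in p) + (5 - 7)) | E=∅ | St=∅]
step 7: [T=(let p = -3 in p) | E=∅ | St=[addR]]
step 8: [T=p | E={p↦thunk(-3, ∅)} | St=[addR]]
step 9: [T=-3 | E=∅ | St=[addR]]
step 10: [T=(5 - 7) | E=∅ | St=[addL(-3)]]
step 11: [T=5 | E=∅ | St=[subR :: addL(-3)]]
step 12: [T=7 | E=∅ | St=[subL(5) :: addL(-3)]]
→ final value -5

Answer: -5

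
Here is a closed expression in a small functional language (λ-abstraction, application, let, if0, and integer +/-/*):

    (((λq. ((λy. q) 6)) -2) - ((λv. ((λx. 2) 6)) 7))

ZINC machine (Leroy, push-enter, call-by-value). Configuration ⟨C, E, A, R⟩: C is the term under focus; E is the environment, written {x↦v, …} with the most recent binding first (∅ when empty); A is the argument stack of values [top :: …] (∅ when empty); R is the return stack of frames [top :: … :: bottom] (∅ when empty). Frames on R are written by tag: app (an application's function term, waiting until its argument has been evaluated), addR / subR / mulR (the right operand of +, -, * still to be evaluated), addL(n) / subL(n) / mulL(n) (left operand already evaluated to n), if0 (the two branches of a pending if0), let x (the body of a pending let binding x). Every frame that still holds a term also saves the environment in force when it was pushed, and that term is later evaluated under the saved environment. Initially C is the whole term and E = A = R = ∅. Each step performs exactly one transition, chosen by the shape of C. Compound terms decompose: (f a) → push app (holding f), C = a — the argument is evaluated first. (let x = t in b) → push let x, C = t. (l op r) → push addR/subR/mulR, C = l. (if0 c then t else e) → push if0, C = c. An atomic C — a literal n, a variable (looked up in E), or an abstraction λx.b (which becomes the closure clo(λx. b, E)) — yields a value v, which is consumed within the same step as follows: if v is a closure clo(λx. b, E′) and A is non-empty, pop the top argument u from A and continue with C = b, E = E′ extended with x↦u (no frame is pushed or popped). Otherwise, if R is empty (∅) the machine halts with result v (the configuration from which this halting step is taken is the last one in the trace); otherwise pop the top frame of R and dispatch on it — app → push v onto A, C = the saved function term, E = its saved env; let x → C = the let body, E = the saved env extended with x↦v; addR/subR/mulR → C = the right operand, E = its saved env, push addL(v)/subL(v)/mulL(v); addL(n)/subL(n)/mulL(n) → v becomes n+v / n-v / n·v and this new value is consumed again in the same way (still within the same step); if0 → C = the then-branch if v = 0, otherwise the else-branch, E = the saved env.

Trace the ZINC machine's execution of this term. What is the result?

step 0: ⟨C=(((λq. ((λy. q) 6)) -2) - ((λv. ((λx. 2) 6)) 7)); E=∅; A=∅; R=∅⟩
step 1: ⟨C=((λq. ((λy. q) 6)) -2); E=∅; A=∅; R=[subR]⟩
step 2: ⟨C=-2; E=∅; A=∅; R=[app :: subR]⟩
step 3: ⟨C=(λq. ((λy. q) 6)); E=∅; A=[-2]; R=[subR]⟩
step 4: ⟨C=((λy. q) 6); E={q↦-2}; A=∅; R=[subR]⟩
step 5: ⟨C=6; E={q↦-2}; A=∅; R=[app :: subR]⟩
step 6: ⟨C=(λy. q); E={q↦-2}; A=[6]; R=[subR]⟩
step 7: ⟨C=q; E={y↦6, q↦-2}; A=∅; R=[subR]⟩
step 8: ⟨C=((λv. ((λx. 2) 6)) 7); E=∅; A=∅; R=[subL(-2)]⟩
step 9: ⟨C=7; E=∅; A=∅; R=[app :: subL(-2)]⟩
step 10: ⟨C=(λv. ((λx. 2) 6)); E=∅; A=[7]; R=[subL(-2)]⟩
step 11: ⟨C=((λx. 2) 6); E={v↦7}; A=∅; R=[subL(-2)]⟩
step 12: ⟨C=6; E={v↦7}; A=∅; R=[app :: subL(-2)]⟩
step 13: ⟨C=(λx. 2); E={v↦7}; A=[6]; R=[subL(-2)]⟩
step 14: ⟨C=2; E={x↦6, v↦7}; A=∅; R=[subL(-2)]⟩
→ final value -4

Answer: -4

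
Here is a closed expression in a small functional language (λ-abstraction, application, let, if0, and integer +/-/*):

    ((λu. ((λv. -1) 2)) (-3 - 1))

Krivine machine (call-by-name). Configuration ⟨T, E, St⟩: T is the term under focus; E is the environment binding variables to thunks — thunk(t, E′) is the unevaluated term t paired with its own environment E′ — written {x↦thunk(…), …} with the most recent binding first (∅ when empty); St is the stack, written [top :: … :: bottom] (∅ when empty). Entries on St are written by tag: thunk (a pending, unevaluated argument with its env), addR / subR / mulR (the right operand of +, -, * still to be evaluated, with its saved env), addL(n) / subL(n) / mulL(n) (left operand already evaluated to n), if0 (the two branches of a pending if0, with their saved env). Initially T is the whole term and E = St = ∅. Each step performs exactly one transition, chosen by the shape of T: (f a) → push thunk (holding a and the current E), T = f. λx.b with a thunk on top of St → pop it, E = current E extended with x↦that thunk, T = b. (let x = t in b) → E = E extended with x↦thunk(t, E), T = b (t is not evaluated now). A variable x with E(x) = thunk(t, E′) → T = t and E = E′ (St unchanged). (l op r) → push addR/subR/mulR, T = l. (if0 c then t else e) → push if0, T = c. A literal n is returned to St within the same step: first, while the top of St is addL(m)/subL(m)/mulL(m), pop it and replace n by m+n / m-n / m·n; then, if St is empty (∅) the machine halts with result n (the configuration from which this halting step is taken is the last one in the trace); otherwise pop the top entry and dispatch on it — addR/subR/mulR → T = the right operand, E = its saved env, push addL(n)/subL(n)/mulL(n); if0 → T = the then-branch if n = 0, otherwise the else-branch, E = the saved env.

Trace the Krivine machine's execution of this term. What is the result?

[0] ⟨T=((λu. ((λv. -1) 2)) (-3 - 1)); E=∅; St=∅⟩
[1] ⟨T=(λu. ((λv. -1) 2)); E=∅; St=[thunk]⟩
[2] ⟨T=((λv. -1) 2); E={u↦thunk((-3 - 1), ∅)}; St=∅⟩
[3] ⟨T=(λv. -1); E={u↦thunk((-3 - 1), ∅)}; St=[thunk]⟩
[4] ⟨T=-1; E={v↦thunk(2, {u↦thunk((-3 - 1), ∅)}), u↦thunk((-3 - 1), ∅)}; St=∅⟩
→ final value -1

Answer: -1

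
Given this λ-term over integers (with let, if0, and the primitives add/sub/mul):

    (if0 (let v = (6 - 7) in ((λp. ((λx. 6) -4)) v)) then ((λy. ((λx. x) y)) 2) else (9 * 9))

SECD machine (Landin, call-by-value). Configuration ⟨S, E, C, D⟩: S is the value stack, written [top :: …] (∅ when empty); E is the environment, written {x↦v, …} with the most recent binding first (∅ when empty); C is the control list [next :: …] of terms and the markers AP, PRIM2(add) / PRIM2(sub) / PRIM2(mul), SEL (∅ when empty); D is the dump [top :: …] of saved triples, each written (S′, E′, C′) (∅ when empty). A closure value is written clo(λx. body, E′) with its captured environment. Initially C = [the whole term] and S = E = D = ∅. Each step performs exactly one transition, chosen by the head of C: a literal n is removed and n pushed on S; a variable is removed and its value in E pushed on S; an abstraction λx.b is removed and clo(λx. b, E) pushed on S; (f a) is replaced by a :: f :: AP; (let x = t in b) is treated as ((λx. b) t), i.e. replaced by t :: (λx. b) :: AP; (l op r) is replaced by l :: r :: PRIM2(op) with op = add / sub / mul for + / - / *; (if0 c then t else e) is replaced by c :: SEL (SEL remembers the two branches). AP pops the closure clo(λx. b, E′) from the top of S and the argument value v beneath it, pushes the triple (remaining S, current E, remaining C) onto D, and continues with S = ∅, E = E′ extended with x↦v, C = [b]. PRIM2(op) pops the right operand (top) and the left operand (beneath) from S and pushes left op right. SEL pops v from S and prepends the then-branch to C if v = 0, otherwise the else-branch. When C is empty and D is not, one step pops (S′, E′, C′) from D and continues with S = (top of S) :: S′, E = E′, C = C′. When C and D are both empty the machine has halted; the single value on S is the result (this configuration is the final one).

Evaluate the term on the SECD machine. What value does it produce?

[0] [S=∅ | E=∅ | C=[(if0 (let v = (6 - 7) in ((λp. ((λx. 6) -4)) v)) then ((λy. ((λx. x) y)) 2) else (9 * 9))] | D=∅]
[1] [S=∅ | E=∅ | C=[(let v = (6 - 7) in ((λp. ((λx. 6) -4)) v)) :: SEL] | D=∅]
[2] [S=∅ | E=∅ | C=[(6 - 7) :: (λv. ((λp. ((λx. 6) -4)) v)) :: AP :: SEL] | D=∅]
[3] [S=∅ | E=∅ | C=[6 :: 7 :: PRIM2(sub) :: (λv. ((λp. ((λx. 6) -4)) v)) :: AP :: SEL] | D=∅]
[4] [S=[6] | E=∅ | C=[7 :: PRIM2(sub) :: (λv. ((λp. ((λx. 6) -4)) v)) :: AP :: SEL] | D=∅]
[5] [S=[7 :: 6] | E=∅ | C=[PRIM2(sub) :: (λv. ((λp. ((λx. 6) -4)) v)) :: AP :: SEL] | D=∅]
[6] [S=[-1] | E=∅ | C=[(λv. ((λp. ((λx. 6) -4)) v)) :: AP :: SEL] | D=∅]
[7] [S=[clo(λv. ((λp. ((λx. 6) -4)) v), ∅) :: -1] | E=∅ | C=[AP :: SEL] | D=∅]
[8] [S=∅ | E={v↦-1} | C=[((λp. ((λx. 6) -4)) v)] | D=[(∅, ∅, [SEL])]]
[9] [S=∅ | E={v↦-1} | C=[v :: (λp. ((λx. 6) -4)) :: AP] | D=[(∅, ∅, [SEL])]]
[10] [S=[-1] | E={v↦-1} | C=[(λp. ((λx. 6) -4)) :: AP] | D=[(∅, ∅, [SEL])]]
[11] [S=[clo(λp. ((λx. 6) -4), {v↦-1}) :: -1] | E={v↦-1} | C=[AP] | D=[(∅, ∅, [SEL])]]
[12] [S=∅ | E={p↦-1, v↦-1} | C=[((λx. 6) -4)] | D=[(∅, {v↦-1}, ∅) :: (∅, ∅, [SEL])]]
[13] [S=∅ | E={p↦-1, v↦-1} | C=[-4 :: (λx. 6) :: AP] | D=[(∅, {v↦-1}, ∅) :: (∅, ∅, [SEL])]]
[14] [S=[-4] | E={p↦-1, v↦-1} | C=[(λx. 6) :: AP] | D=[(∅, {v↦-1}, ∅) :: (∅, ∅, [SEL])]]
[15] [S=[clo(λx. 6, {p↦-1, v↦-1}) :: -4] | E={p↦-1, v↦-1} | C=[AP] | D=[(∅, {v↦-1}, ∅) :: (∅, ∅, [SEL])]]
[16] [S=∅ | E={x↦-4, p↦-1, v↦-1} | C=[6] | D=[(∅, {p↦-1, v↦-1}, ∅) :: (∅, {v↦-1}, ∅) :: (∅, ∅, [SEL])]]
[17] [S=[6] | E={x↦-4, p↦-1, v↦-1} | C=∅ | D=[(∅, {p↦-1, v↦-1}, ∅) :: (∅, {v↦-1}, ∅) :: (∅, ∅, [SEL])]]
[18] [S=[6] | E={p↦-1, v↦-1} | C=∅ | D=[(∅, {v↦-1}, ∅) :: (∅, ∅, [SEL])]]
[19] [S=[6] | E={v↦-1} | C=∅ | D=[(∅, ∅, [SEL])]]
[20] [S=[6] | E=∅ | C=[SEL] | D=∅]
[21] [S=∅ | E=∅ | C=[(9 * 9)] | D=∅]
[22] [S=∅ | E=∅ | C=[9 :: 9 :: PRIM2(mul)] | D=∅]
[23] [S=[9] | E=∅ | C=[9 :: PRIM2(mul)] | D=∅]
[24] [S=[9 :: 9] | E=∅ | C=[PRIM2(mul)] | D=∅]
[25] [S=[81] | E=∅ | C=∅ | D=∅]
→ final value 81

Answer: 81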